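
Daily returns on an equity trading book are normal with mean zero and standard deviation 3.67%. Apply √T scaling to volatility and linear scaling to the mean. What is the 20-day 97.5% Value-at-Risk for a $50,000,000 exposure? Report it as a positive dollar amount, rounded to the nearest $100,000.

At 97.5%, z = 1.960.
σ_{20d} = 3.67% × √20 = 16.413%.
VaR = 1.960 × 16.413% = 32.169%.
On $50,000,000: 0.32169 × $50,000,000 = $16,084,500.

$16,100,000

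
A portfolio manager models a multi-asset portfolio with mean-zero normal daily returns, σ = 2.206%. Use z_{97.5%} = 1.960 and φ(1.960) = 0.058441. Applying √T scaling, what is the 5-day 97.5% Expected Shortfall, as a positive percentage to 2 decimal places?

11.53%

σ_{5d} = 2.206% × √5 = 4.933%.
ES multiplier = φ(z)/(1−α) = 0.058441/0.025 = 2.338.
ES = 4.933% × 2.338 = 11.533%.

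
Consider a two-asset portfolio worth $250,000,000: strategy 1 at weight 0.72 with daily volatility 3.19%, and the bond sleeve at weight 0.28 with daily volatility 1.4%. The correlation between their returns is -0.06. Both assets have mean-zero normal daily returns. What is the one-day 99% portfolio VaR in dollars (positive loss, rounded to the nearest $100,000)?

σ_p² = 0.72²·3.19² + 0.28²·1.4² + 2·-0.06·0.72·0.28·3.19·1.4 = 5.3209 (%²).
σ_p = √5.3209 = 2.307%.
At 99%, z = 2.326.
VaR = 2.326 × 2.307% = 5.366%; on $250,000,000 that is $13,415,000.

$13,400,000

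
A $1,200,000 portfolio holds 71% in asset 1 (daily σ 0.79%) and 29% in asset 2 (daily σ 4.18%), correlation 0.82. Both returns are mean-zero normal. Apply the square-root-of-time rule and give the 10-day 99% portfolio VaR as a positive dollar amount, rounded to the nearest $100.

$150,300

σ_p = √(0.71²·0.79² + 0.29²·4.18² + 2·0.82·0.71·0.29·0.79·4.18) = 1.703%.
σ_{10d} = 1.703% × √10 = 5.385%.
z(99%) = 2.326.
VaR = 2.326 × 5.385% = 12.526%; on $1,200,000 that is $150,312.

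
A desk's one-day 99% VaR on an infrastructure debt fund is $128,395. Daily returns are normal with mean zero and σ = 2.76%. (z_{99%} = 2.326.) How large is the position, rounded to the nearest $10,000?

$2,000,000

VaR as a fraction of value: z·σ = 2.326 × 2.76% = 6.41976%.
Position = $128,395 / 0.0641976 = $1,999,997.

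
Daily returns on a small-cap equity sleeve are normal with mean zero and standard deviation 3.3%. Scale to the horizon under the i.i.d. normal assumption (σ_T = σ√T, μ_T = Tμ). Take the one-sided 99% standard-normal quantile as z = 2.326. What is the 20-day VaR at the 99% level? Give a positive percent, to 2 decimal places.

σ_{20d} = 3.3% × √20 = 14.758%.
VaR = 2.326 × 14.758% = 34.327%.

34.33%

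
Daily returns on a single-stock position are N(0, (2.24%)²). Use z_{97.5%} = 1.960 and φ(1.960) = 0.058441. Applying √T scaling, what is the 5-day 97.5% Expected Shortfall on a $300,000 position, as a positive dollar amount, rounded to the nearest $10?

σ_{5d} = 2.24% × √5 = 5.009%.
ES multiplier = φ(z)/(1−α) = 0.058441/0.025 = 2.338.
ES = 5.009% × 2.338 = 11.711%; on $300,000: $35,133.

$35,130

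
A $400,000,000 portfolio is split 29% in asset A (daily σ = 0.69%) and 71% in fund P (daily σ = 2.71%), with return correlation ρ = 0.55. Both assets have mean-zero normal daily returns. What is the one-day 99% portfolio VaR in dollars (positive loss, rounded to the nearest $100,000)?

$19,000,000

σ_p² = 0.29²·0.69² + 0.71²·2.71² + 2·0.55·0.29·0.71·0.69·2.71 = 4.1657 (%²).
σ_p = √4.1657 = 2.041%.
At 99%, z = 2.326.
VaR = 2.326 × 2.041% = 4.747%; on $400,000,000 that is $18,988,000.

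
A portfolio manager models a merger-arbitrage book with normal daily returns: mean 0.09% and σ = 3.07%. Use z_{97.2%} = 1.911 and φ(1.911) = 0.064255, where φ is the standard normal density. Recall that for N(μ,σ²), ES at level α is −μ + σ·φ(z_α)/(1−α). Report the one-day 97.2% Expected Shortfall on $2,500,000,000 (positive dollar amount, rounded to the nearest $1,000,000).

Tail multiplier: φ(z)/(1−α) = 0.064255 / 0.028 = 2.295.
ES = −(0.09%) + 3.07% × 2.295 = 6.956%.
On $2,500,000,000: 0.06956 × $2,500,000,000 = $173,900,000.

$174,000,000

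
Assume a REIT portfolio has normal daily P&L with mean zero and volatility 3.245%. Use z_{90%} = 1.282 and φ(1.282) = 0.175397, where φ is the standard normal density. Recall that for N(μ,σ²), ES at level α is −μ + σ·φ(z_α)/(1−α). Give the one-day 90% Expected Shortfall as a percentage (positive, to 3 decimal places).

5.692%

Tail multiplier: φ(z)/(1−α) = 0.175397 / 0.1 = 1.754.
ES = 3.245% × 1.754 = 5.692%.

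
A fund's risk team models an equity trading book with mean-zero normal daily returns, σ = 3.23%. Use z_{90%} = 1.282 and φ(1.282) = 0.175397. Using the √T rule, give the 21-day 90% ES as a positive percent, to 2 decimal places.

σ_{21d} = 3.23% × √21 = 14.802%.
ES multiplier = φ(z)/(1−α) = 0.175397/0.1 = 1.754.
ES = 14.802% × 1.754 = 25.963%.

25.96%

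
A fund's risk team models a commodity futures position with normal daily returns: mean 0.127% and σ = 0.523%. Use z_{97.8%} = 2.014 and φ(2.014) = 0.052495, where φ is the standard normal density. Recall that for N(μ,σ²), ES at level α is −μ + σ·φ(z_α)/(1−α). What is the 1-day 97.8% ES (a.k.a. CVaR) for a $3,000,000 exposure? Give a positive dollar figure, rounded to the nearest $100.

Tail multiplier: φ(z)/(1−α) = 0.052495 / 0.022 = 2.386.
ES = −(0.127%) + 0.523% × 2.386 = 1.121%.
On $3,000,000: 0.01121 × $3,000,000 = $33,630.

$33,600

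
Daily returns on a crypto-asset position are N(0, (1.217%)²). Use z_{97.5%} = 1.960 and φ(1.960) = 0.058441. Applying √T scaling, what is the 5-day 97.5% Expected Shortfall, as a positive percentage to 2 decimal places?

σ_{5d} = 1.217% × √5 = 2.721%.
ES multiplier = φ(z)/(1−α) = 0.058441/0.025 = 2.338.
ES = 2.721% × 2.338 = 6.362%.

6.36%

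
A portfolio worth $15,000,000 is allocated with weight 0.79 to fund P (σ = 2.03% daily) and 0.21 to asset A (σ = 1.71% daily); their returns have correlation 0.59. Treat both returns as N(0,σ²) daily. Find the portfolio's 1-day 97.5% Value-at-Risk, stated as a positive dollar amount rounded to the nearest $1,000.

$541,000

σ_p² = 0.79²·2.03² + 0.21²·1.71² + 2·0.59·0.79·0.21·2.03·1.71 = 3.3804 (%²).
σ_p = √3.3804 = 1.839%.
At 97.5%, z = 1.960.
VaR = 1.960 × 1.839% = 3.604%; on $15,000,000 that is $540,600.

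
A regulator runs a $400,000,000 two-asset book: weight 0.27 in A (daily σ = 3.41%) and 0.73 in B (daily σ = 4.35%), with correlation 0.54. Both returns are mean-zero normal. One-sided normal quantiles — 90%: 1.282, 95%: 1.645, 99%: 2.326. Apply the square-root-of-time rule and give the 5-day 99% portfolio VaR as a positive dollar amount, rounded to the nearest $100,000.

σ_p = √(0.27²·3.41² + 0.73²·4.35² + 2·0.54·0.27·0.73·3.41·4.35) = 3.754%.
σ_{5d} = 3.754% × √5 = 8.394%.
VaR = 2.326 × 8.394% = 19.524%; on $400,000,000 that is $78,096,000.

$78,100,000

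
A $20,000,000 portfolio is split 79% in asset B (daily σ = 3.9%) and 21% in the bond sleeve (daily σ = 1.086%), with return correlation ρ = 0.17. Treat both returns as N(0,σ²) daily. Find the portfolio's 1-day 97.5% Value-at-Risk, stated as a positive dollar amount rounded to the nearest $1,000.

σ_p² = 0.79²·3.9² + 0.21²·1.086² + 2·0.17·0.79·0.21·3.9·1.086 = 9.7835 (%²).
σ_p = √9.7835 = 3.128%.
At 97.5%, z = 1.960.
VaR = 1.960 × 3.128% = 6.131%; on $20,000,000 that is $1,226,200.

$1,226,000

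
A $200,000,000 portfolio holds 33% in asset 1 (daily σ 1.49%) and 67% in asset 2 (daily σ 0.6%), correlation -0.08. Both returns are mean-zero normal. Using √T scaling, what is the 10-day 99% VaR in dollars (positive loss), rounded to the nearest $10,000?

σ_p = √(0.33²·1.49² + 0.67²·0.6² + 2·-0.08·0.33·0.67·1.49·0.6) = 0.610%.
σ_{10d} = 0.610% × √10 = 1.929%.
z(99%) = 2.326.
VaR = 2.326 × 1.929% = 4.487%; on $200,000,000 that is $8,974,000.

$8,970,000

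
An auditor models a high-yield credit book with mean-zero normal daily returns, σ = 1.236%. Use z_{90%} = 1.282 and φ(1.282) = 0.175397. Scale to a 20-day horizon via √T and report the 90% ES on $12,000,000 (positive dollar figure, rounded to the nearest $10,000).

σ_{20d} = 1.236% × √20 = 5.528%.
ES multiplier = φ(z)/(1−α) = 0.175397/0.1 = 1.754.
ES = 5.528% × 1.754 = 9.696%; on $12,000,000: $1,163,520.

$1,160,000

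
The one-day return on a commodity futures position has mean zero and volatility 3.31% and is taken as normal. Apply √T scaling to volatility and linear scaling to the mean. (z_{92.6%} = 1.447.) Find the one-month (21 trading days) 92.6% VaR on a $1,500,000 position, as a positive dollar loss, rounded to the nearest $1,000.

$329,000

σ_{21d} = 3.31% × √21 = 15.168%.
VaR = 1.447 × 15.168% = 21.948%.
On $1,500,000: 0.21948 × $1,500,000 = $329,220.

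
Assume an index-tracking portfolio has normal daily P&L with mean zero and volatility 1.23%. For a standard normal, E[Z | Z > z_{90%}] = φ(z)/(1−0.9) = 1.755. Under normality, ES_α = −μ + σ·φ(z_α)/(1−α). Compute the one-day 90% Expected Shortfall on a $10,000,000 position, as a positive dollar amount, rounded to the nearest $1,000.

ES = 1.23% × 1.755 = 2.159%.
On $10,000,000: 0.02159 × $10,000,000 = $215,900.

$216,000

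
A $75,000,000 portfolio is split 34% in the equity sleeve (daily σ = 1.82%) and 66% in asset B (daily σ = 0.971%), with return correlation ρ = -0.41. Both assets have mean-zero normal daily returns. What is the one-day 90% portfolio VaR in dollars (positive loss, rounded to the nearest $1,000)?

$658,000

σ_p² = 0.34²·1.82² + 0.66²·0.971² + 2·-0.41·0.34·0.66·1.82·0.971 = 0.4684 (%²).
σ_p = √0.4684 = 0.684%.
At 90%, z = 1.282.
VaR = 1.282 × 0.684% = 0.877%; on $75,000,000 that is $657,750.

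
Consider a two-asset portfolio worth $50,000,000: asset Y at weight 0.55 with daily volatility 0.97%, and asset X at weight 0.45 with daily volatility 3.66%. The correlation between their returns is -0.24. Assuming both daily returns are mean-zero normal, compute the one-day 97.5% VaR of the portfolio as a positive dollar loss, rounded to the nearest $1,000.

σ_p² = 0.55²·0.97² + 0.45²·3.66² + 2·-0.24·0.55·0.45·0.97·3.66 = 2.5755 (%²).
σ_p = √2.5755 = 1.605%.
At 97.5%, z = 1.960.
VaR = 1.960 × 1.605% = 3.146%; on $50,000,000 that is $1,573,000.

$1,573,000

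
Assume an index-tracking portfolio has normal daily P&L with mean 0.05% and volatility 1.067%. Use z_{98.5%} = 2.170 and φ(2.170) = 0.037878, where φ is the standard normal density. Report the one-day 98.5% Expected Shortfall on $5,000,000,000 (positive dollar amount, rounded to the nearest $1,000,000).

Tail multiplier: φ(z)/(1−α) = 0.037878 / 0.015 = 2.525.
ES = −(0.05%) + 1.067% × 2.525 = 2.644%.
On $5,000,000,000: 0.02644 × $5,000,000,000 = $132,200,000.

$132,000,000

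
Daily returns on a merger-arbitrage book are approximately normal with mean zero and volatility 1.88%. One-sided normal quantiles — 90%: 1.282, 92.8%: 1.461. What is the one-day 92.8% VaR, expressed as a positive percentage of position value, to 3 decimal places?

VaR = z·σ = 1.461 × 1.88% = 2.747%.

2.747%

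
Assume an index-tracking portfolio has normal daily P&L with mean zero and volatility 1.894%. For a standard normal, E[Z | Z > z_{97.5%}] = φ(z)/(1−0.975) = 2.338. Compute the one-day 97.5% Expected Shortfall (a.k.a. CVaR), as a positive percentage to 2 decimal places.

ES = 1.894% × 2.338 = 4.428%.

4.43%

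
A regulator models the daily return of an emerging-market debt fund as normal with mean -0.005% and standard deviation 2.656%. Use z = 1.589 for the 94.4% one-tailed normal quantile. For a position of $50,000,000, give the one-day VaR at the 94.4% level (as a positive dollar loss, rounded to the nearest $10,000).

VaR = −μ + z·σ = −(-0.005%) + 1.589 × 2.656% = 4.225%.
On $50,000,000: 0.04225 × $50,000,000 = $2,112,500.

$2,110,000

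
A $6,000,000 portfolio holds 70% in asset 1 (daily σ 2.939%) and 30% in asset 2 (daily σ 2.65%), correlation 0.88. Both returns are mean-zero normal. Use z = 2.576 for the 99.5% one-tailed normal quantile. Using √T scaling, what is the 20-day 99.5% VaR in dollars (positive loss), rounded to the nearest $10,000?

$1,920,000

σ_p = √(0.7²·2.939² + 0.3²·2.65² + 2·0.88·0.7·0.3·2.939·2.65) = 2.783%.
σ_{20d} = 2.783% × √20 = 12.446%.
VaR = 2.576 × 12.446% = 32.061%; on $6,000,000 that is $1,923,660.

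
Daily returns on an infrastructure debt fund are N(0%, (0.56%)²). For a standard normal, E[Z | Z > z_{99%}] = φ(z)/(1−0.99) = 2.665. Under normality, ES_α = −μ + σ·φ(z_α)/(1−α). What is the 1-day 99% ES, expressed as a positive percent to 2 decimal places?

ES = 0.56% × 2.665 = 1.492%.

1.49%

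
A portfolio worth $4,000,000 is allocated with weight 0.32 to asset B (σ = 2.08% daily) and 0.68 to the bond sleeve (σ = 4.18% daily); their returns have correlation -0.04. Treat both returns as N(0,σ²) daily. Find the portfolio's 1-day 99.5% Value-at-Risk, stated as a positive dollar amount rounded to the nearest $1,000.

$298,000

σ_p² = 0.32²·2.08² + 0.68²·4.18² + 2·-0.04·0.32·0.68·2.08·4.18 = 8.3709 (%²).
σ_p = √8.3709 = 2.893%.
At 99.5%, z = 2.576.
VaR = 2.576 × 2.893% = 7.452%; on $4,000,000 that is $298,080.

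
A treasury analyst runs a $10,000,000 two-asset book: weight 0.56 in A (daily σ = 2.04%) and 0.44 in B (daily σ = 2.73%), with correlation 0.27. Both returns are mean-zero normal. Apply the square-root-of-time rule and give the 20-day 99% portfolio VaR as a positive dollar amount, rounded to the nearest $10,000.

$1,940,000

σ_p = √(0.56²·2.04² + 0.44²·2.73² + 2·0.27·0.56·0.44·2.04·2.73) = 1.868%.
σ_{20d} = 1.868% × √20 = 8.354%.
z(99%) = 2.326.
VaR = 2.326 × 8.354% = 19.431%; on $10,000,000 that is $1,943,100.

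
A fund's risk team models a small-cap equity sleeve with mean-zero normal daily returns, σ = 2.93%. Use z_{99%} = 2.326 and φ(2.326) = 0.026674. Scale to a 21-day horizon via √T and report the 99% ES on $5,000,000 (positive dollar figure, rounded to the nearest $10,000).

$1,790,000

σ_{21d} = 2.93% × √21 = 13.427%.
ES multiplier = φ(z)/(1−α) = 0.026674/0.01 = 2.667.
ES = 13.427% × 2.667 = 35.810%; on $5,000,000: $1,790,500.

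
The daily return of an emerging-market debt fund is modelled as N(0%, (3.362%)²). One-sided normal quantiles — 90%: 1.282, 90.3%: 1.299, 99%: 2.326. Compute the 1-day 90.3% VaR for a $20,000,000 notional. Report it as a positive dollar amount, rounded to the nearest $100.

VaR = z·σ = 1.299 × 3.362% = 4.367%.
On $20,000,000: 0.04367 × $20,000,000 = $873,400.

$873,400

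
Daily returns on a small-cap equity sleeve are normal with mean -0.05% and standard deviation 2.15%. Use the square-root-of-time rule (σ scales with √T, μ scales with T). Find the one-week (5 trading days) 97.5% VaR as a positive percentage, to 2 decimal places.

9.67%

At 97.5%, z = 1.960.
σ_{5d} = 2.15% × √5 = 4.808%; μ_{5d} = 5 × -0.05% = -0.250%.
VaR = −(-0.250%) + 1.960 × 4.808% = 9.674%.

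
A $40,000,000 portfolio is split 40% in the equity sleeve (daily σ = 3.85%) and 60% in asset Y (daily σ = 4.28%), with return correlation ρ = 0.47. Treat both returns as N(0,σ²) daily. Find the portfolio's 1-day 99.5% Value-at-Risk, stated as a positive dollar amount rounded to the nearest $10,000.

$3,670,000

σ_p² = 0.4²·3.85² + 0.6²·4.28² + 2·0.47·0.4·0.6·3.85·4.28 = 12.6837 (%²).
σ_p = √12.6837 = 3.561%.
At 99.5%, z = 2.576.
VaR = 2.576 × 3.561% = 9.173%; on $40,000,000 that is $3,669,200.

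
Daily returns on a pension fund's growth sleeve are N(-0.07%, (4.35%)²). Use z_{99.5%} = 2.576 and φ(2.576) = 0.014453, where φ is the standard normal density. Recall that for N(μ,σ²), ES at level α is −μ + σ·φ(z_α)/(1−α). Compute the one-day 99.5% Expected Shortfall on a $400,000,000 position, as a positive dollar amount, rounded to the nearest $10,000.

Tail multiplier: φ(z)/(1−α) = 0.014453 / 0.005 = 2.891.
ES = −(-0.07%) + 4.35% × 2.891 = 12.646%.
On $400,000,000: 0.12646 × $400,000,000 = $50,584,000.

$50,580,000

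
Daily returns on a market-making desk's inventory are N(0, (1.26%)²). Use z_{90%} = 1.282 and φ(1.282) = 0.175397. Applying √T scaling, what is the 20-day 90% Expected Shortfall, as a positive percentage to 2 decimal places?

σ_{20d} = 1.26% × √20 = 5.635%.
ES multiplier = φ(z)/(1−α) = 0.175397/0.1 = 1.754.
ES = 5.635% × 1.754 = 9.884%.

9.88%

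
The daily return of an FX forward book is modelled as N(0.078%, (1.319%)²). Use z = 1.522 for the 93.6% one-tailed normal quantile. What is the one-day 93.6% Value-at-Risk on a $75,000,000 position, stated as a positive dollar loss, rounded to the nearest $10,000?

$1,450,000

VaR = −μ + z·σ = −(0.078%) + 1.522 × 1.319% = 1.930%.
On $75,000,000: 0.01930 × $75,000,000 = $1,447,500.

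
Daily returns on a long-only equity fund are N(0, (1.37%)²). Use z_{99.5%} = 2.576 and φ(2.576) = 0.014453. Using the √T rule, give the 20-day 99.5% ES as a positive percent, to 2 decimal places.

σ_{20d} = 1.37% × √20 = 6.127%.
ES multiplier = φ(z)/(1−α) = 0.014453/0.005 = 2.891.
ES = 6.127% × 2.891 = 17.713%.

17.71%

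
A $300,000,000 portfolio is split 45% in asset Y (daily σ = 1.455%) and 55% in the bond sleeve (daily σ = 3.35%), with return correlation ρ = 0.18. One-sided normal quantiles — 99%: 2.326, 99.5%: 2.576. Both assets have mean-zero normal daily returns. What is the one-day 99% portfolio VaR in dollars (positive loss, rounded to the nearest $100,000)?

$14,400,000

σ_p² = 0.45²·1.455² + 0.55²·3.35² + 2·0.18·0.45·0.55·1.455·3.35 = 4.2578 (%²).
σ_p = √4.2578 = 2.063%.
VaR = 2.326 × 2.063% = 4.799%; on $300,000,000 that is $14,397,000.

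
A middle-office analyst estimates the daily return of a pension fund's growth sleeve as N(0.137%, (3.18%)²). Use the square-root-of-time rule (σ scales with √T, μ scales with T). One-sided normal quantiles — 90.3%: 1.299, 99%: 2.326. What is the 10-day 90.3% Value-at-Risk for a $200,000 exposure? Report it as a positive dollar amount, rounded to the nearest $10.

σ_{10d} = 3.18% × √10 = 10.056%; μ_{10d} = 10 × 0.137% = 1.370%.
VaR = −(1.370%) + 1.299 × 10.056% = 11.693%.
On $200,000: 0.11693 × $200,000 = $23,386.

$23,390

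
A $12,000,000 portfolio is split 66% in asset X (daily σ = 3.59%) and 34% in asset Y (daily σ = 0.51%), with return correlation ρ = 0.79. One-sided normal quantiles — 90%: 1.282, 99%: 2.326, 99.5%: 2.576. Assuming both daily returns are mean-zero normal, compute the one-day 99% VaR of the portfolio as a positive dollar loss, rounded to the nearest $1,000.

σ_p² = 0.66²·3.59² + 0.34²·0.51² + 2·0.79·0.66·0.34·3.59·0.51 = 6.2933 (%²).
σ_p = √6.2933 = 2.509%.
VaR = 2.326 × 2.509% = 5.836%; on $12,000,000 that is $700,320.

$700,000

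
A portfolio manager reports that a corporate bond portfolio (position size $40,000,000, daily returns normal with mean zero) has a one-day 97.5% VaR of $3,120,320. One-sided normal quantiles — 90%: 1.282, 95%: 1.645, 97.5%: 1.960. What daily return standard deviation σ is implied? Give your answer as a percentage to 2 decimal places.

3.98%

VaR as a fraction: $3,120,320 / $40,000,000 = 7.801%.
σ = VaR / z = 7.801% / 1.960 = 3.980%.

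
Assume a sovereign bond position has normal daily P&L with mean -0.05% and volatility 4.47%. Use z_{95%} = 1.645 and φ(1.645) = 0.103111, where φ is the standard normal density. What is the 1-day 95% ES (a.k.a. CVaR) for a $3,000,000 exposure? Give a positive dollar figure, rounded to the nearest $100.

Tail multiplier: φ(z)/(1−α) = 0.103111 / 0.05 = 2.062.
ES = −(-0.05%) + 4.47% × 2.062 = 9.267%.
On $3,000,000: 0.09267 × $3,000,000 = $278,010.

$278,000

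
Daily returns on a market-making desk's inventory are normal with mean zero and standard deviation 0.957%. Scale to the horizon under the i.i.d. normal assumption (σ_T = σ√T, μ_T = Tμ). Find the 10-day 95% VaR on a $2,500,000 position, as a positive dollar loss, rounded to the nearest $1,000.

At 95%, z = 1.645.
σ_{10d} = 0.957% × √10 = 3.026%.
VaR = 1.645 × 3.026% = 4.978%.
On $2,500,000: 0.04978 × $2,500,000 = $124,450.

$124,000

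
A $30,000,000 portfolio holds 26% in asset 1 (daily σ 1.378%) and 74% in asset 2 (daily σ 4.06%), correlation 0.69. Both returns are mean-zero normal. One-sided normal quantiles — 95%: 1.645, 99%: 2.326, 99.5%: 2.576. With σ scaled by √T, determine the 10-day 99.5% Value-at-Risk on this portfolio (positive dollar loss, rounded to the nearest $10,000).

$7,970,000

σ_p = √(0.26²·1.378² + 0.74²·4.06² + 2·0.69·0.26·0.74·1.378·4.06) = 3.262%.
σ_{10d} = 3.262% × √10 = 10.315%.
VaR = 2.576 × 10.315% = 26.571%; on $30,000,000 that is $7,971,300.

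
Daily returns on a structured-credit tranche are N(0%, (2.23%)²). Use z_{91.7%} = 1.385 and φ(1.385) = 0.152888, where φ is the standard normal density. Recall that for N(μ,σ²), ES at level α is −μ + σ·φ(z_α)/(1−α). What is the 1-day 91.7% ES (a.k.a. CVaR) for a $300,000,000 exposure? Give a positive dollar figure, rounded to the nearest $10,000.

Tail multiplier: φ(z)/(1−α) = 0.152888 / 0.083 = 1.842.
ES = 2.23% × 1.842 = 4.108%.
On $300,000,000: 0.04108 × $300,000,000 = $12,324,000.

$12,320,000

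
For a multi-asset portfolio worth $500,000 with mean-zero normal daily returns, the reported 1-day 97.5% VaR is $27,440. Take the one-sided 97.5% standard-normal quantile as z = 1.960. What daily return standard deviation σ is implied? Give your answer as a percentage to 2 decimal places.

2.80%

VaR as a fraction: $27,440 / $500,000 = 5.488%.
σ = VaR / z = 5.488% / 1.960 = 2.800%.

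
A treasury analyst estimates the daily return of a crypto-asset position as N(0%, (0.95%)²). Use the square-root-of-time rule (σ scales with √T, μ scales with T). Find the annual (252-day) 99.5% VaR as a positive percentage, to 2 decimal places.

At 99.5%, z = 2.576.
σ_{252d} = 0.95% × √252 = 15.081%.
VaR = 2.576 × 15.081% = 38.849%.

38.85%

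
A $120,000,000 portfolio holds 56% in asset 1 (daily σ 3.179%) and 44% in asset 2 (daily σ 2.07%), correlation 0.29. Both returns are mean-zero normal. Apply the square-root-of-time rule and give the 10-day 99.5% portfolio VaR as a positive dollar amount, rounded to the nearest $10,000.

$21,720,000

σ_p = √(0.56²·3.179² + 0.44²·2.07² + 2·0.29·0.56·0.44·3.179·2.07) = 2.222%.
σ_{10d} = 2.222% × √10 = 7.027%.
z(99.5%) = 2.576.
VaR = 2.576 × 7.027% = 18.102%; on $120,000,000 that is $21,722,400.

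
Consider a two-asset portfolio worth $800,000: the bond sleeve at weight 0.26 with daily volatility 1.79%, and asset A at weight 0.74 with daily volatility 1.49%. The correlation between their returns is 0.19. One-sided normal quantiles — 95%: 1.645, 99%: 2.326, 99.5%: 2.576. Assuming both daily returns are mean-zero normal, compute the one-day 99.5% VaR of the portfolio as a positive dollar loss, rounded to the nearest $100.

$26,300

σ_p² = 0.26²·1.79² + 0.74²·1.49² + 2·0.19·0.26·0.74·1.79·1.49 = 1.6273 (%²).
σ_p = √1.6273 = 1.276%.
VaR = 2.576 × 1.276% = 3.287%; on $800,000 that is $26,296.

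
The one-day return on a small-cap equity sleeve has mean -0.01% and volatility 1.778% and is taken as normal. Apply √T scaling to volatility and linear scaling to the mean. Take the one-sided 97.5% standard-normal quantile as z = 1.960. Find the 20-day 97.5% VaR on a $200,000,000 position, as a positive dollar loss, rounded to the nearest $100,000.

σ_{20d} = 1.778% × √20 = 7.951%; μ_{20d} = 20 × -0.01% = -0.200%.
VaR = −(-0.200%) + 1.960 × 7.951% = 15.784%.
On $200,000,000: 0.15784 × $200,000,000 = $31,568,000.

$31,600,000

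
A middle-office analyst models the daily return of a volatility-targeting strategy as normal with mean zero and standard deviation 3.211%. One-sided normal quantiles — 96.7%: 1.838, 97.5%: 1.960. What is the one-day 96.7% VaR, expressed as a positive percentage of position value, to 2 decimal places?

VaR = z·σ = 1.838 × 3.211% = 5.902%.

5.90%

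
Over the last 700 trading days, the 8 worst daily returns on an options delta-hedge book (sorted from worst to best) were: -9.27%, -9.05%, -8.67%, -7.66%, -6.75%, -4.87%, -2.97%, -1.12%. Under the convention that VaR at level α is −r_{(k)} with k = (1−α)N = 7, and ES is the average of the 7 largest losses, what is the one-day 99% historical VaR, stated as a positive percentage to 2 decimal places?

k = 7; the 7th lowest return is -2.97%, so VaR = 2.97%.

2.97%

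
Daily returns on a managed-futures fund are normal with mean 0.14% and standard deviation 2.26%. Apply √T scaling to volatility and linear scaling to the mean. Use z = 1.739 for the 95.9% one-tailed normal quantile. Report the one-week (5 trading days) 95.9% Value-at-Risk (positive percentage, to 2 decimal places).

8.09%

σ_{5d} = 2.26% × √5 = 5.054%; μ_{5d} = 5 × 0.14% = 0.700%.
VaR = −(0.700%) + 1.739 × 5.054% = 8.089%.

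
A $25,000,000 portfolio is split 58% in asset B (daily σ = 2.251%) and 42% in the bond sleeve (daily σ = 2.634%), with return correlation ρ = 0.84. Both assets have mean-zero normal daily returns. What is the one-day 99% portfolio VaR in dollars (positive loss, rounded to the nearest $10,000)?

$1,350,000

σ_p² = 0.58²·2.251² + 0.42²·2.634² + 2·0.84·0.58·0.42·2.251·2.634 = 5.3549 (%²).
σ_p = √5.3549 = 2.314%.
At 99%, z = 2.326.
VaR = 2.326 × 2.314% = 5.382%; on $25,000,000 that is $1,345,500.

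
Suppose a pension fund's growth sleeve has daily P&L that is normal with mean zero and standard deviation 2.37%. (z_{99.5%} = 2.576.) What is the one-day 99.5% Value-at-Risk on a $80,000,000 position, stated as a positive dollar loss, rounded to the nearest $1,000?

VaR = z·σ = 2.576 × 2.37% = 6.105%.
On $80,000,000: 0.06105 × $80,000,000 = $4,884,000.

$4,884,000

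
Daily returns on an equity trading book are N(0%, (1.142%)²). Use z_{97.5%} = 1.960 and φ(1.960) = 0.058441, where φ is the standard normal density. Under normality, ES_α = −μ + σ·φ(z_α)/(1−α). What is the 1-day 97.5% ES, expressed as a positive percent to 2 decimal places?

Tail multiplier: φ(z)/(1−α) = 0.058441 / 0.025 = 2.338.
ES = 1.142% × 2.338 = 2.670%.

2.67%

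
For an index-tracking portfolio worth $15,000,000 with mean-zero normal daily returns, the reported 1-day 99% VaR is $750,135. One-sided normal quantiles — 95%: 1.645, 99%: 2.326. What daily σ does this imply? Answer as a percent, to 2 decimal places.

2.15%

VaR as a fraction: $750,135 / $15,000,000 = 5.001%.
σ = VaR / z = 5.001% / 2.326 = 2.150%.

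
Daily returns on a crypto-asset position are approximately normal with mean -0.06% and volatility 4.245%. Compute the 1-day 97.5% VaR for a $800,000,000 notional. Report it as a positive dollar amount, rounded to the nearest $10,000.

At 97.5% one-sided, z = 1.960.
VaR = −μ + z·σ = −(-0.06%) + 1.960 × 4.245% = 8.380%.
On $800,000,000: 0.08380 × $800,000,000 = $67,040,000.

$67,040,000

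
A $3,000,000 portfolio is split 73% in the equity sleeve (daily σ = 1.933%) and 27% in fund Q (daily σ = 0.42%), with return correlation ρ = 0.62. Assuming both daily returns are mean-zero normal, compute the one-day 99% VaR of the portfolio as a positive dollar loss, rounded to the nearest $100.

$103,600

σ_p² = 0.73²·1.933² + 0.27²·0.42² + 2·0.62·0.73·0.27·1.933·0.42 = 2.2025 (%²).
σ_p = √2.2025 = 1.484%.
At 99%, z = 2.326.
VaR = 2.326 × 1.484% = 3.452%; on $3,000,000 that is $103,560.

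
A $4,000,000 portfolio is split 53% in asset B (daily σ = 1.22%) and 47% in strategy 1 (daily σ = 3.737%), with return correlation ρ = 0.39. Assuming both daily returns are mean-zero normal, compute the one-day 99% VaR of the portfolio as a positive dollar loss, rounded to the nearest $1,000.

σ_p² = 0.53²·1.22² + 0.47²·3.737² + 2·0.39·0.53·0.47·1.22·3.737 = 4.3888 (%²).
σ_p = √4.3888 = 2.095%.
At 99%, z = 2.326.
VaR = 2.326 × 2.095% = 4.873%; on $4,000,000 that is $194,920.

$195,000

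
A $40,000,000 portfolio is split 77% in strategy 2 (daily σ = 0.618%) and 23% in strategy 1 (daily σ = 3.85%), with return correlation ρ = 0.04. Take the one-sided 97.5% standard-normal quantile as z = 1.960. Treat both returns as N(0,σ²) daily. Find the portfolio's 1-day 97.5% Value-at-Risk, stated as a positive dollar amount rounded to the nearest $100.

$801,200

σ_p² = 0.77²·0.618² + 0.23²·3.85² + 2·0.04·0.77·0.23·0.618·3.85 = 1.0443 (%²).
σ_p = √1.0443 = 1.022%.
VaR = 1.960 × 1.022% = 2.003%; on $40,000,000 that is $801,200.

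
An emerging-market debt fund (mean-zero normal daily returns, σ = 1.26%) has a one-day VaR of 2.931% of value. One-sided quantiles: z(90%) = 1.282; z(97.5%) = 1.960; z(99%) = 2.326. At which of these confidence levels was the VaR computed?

Implied z = VaR/σ = 2.931 / 1.26 = 2.326.
This matches z(99%) = 2.326.

99%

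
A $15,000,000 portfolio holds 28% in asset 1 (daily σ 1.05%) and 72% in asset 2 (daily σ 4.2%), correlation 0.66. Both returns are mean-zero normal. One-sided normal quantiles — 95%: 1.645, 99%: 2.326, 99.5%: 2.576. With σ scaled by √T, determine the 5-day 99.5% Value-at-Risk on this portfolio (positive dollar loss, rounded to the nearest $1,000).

$2,787,000

σ_p = √(0.28²·1.05² + 0.72²·4.2² + 2·0.66·0.28·0.72·1.05·4.2) = 3.226%.
σ_{5d} = 3.226% × √5 = 7.214%.
VaR = 2.576 × 7.214% = 18.583%; on $15,000,000 that is $2,787,450.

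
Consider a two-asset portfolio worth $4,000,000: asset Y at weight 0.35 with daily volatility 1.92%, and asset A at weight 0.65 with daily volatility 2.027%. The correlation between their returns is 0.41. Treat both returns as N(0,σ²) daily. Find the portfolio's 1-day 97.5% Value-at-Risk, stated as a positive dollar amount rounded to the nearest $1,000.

$134,000

σ_p² = 0.35²·1.92² + 0.65²·2.027² + 2·0.41·0.35·0.65·1.92·2.027 = 2.9135 (%²).
σ_p = √2.9135 = 1.707%.
At 97.5%, z = 1.960.
VaR = 1.960 × 1.707% = 3.346%; on $4,000,000 that is $133,840.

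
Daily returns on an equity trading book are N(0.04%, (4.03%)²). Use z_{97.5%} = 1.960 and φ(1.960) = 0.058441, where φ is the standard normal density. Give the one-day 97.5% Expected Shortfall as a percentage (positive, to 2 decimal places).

Tail multiplier: φ(z)/(1−α) = 0.058441 / 0.025 = 2.338.
ES = −(0.04%) + 4.03% × 2.338 = 9.382%.

9.38%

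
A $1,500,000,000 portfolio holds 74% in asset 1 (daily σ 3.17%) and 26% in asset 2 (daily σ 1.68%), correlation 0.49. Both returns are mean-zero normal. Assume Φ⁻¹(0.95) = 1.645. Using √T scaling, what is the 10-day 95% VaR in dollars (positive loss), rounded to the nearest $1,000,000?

σ_p = √(0.74²·3.17² + 0.26²·1.68² + 2·0.49·0.74·0.26·3.17·1.68) = 2.588%.
σ_{10d} = 2.588% × √10 = 8.184%.
VaR = 1.645 × 8.184% = 13.463%; on $1,500,000,000 that is $201,945,000.

$202,000,000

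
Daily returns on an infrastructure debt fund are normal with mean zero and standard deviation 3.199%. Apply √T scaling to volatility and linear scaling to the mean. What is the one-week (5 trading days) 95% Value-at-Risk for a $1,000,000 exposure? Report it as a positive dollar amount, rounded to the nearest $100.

$117,700

At 95%, z = 1.645.
σ_{5d} = 3.199% × √5 = 7.153%.
VaR = 1.645 × 7.153% = 11.767%.
On $1,000,000: 0.11767 × $1,000,000 = $117,670.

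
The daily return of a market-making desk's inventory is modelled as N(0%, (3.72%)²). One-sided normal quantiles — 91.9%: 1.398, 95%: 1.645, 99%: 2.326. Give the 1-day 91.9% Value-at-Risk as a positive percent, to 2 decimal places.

VaR = z·σ = 1.398 × 3.72% = 5.201%.

5.20%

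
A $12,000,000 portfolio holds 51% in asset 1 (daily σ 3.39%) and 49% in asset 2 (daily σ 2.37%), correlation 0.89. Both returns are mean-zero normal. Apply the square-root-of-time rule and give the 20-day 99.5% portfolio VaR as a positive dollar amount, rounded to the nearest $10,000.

$3,890,000

σ_p = √(0.51²·3.39² + 0.49²·2.37² + 2·0.89·0.51·0.49·3.39·2.37) = 2.813%.
σ_{20d} = 2.813% × √20 = 12.580%.
z(99.5%) = 2.576.
VaR = 2.576 × 12.580% = 32.406%; on $12,000,000 that is $3,888,720.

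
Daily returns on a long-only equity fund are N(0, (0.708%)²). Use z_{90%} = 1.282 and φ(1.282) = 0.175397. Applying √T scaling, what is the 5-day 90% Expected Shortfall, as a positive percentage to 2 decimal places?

2.78%

σ_{5d} = 0.708% × √5 = 1.583%.
ES multiplier = φ(z)/(1−α) = 0.175397/0.1 = 1.754.
ES = 1.583% × 1.754 = 2.777%.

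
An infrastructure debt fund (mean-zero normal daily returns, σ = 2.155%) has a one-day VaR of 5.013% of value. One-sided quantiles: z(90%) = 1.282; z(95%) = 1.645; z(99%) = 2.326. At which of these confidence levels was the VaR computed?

Implied z = VaR/σ = 5.013 / 2.155 = 2.326.
This matches z(99%) = 2.326.

99%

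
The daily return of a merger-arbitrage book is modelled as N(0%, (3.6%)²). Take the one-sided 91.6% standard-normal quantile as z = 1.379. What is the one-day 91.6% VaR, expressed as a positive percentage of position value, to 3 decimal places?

VaR = z·σ = 1.379 × 3.6% = 4.964%.

4.964%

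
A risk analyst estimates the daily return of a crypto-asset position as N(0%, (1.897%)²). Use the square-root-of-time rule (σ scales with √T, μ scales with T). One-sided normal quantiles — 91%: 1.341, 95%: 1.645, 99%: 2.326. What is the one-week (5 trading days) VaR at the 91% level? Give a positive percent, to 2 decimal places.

5.69%

σ_{5d} = 1.897% × √5 = 4.242%.
VaR = 1.341 × 4.242% = 5.689%.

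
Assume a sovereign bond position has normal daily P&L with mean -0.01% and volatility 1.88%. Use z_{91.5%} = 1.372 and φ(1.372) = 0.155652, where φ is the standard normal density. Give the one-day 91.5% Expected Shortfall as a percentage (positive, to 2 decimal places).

3.45%

Tail multiplier: φ(z)/(1−α) = 0.155652 / 0.085 = 1.831.
ES = −(-0.01%) + 1.88% × 1.831 = 3.452%.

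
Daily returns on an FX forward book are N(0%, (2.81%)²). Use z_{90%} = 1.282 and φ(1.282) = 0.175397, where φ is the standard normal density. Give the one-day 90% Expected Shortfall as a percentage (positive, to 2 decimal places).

Tail multiplier: φ(z)/(1−α) = 0.175397 / 0.1 = 1.754.
ES = 2.81% × 1.754 = 4.929%.

4.93%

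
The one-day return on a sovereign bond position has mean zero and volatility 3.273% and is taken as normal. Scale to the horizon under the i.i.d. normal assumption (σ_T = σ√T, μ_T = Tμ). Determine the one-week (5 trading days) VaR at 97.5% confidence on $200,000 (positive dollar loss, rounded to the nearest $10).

At 97.5%, z = 1.960.
σ_{5d} = 3.273% × √5 = 7.319%.
VaR = 1.960 × 7.319% = 14.345%.
On $200,000: 0.14345 × $200,000 = $28,690.

$28,690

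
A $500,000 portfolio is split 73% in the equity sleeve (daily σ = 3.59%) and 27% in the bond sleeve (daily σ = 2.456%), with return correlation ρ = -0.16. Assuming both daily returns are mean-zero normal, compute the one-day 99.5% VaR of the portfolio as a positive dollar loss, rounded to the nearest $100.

$33,500

σ_p² = 0.73²·3.59² + 0.27²·2.456² + 2·-0.16·0.73·0.27·3.59·2.456 = 6.7517 (%²).
σ_p = √6.7517 = 2.598%.
At 99.5%, z = 2.576.
VaR = 2.576 × 2.598% = 6.692%; on $500,000 that is $33,460.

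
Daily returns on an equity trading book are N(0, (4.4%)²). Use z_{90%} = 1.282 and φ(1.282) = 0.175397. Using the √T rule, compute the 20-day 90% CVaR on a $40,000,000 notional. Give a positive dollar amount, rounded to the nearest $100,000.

$13,800,000

σ_{20d} = 4.4% × √20 = 19.677%.
ES multiplier = φ(z)/(1−α) = 0.175397/0.1 = 1.754.
ES = 19.677% × 1.754 = 34.513%; on $40,000,000: $13,805,200.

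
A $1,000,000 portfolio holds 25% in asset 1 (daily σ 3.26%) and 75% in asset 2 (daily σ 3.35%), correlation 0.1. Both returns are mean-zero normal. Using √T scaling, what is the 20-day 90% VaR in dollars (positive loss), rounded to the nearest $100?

σ_p = √(0.25²·3.26² + 0.75²·3.35² + 2·0.1·0.25·0.75·3.26·3.35) = 2.718%.
σ_{20d} = 2.718% × √20 = 12.155%.
z(90%) = 1.282.
VaR = 1.282 × 12.155% = 15.583%; on $1,000,000 that is $155,830.

$155,800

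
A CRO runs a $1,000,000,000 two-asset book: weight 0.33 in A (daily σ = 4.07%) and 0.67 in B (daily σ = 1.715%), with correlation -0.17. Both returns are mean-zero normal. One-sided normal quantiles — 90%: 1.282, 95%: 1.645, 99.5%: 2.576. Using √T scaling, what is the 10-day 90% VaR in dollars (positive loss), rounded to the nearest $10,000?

σ_p = √(0.33²·4.07² + 0.67²·1.715² + 2·-0.17·0.33·0.67·4.07·1.715) = 1.612%.
σ_{10d} = 1.612% × √10 = 5.098%.
VaR = 1.282 × 5.098% = 6.536%; on $1,000,000,000 that is $65,360,000.

$65,360,000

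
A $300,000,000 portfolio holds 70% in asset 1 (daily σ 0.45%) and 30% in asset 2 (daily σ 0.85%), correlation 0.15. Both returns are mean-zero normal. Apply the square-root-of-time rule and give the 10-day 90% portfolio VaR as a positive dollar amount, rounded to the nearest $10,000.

σ_p = √(0.7²·0.45² + 0.3²·0.85² + 2·0.15·0.7·0.3·0.45·0.85) = 0.434%.
σ_{10d} = 0.434% × √10 = 1.372%.
z(90%) = 1.282.
VaR = 1.282 × 1.372% = 1.759%; on $300,000,000 that is $5,277,000.

$5,280,000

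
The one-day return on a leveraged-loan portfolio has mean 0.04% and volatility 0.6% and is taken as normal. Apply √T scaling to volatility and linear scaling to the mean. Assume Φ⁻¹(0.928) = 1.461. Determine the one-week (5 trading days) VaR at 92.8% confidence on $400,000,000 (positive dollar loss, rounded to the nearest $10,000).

σ_{5d} = 0.6% × √5 = 1.342%; μ_{5d} = 5 × 0.04% = 0.200%.
VaR = −(0.200%) + 1.461 × 1.342% = 1.761%.
On $400,000,000: 0.01761 × $400,000,000 = $7,044,000.

$7,040,000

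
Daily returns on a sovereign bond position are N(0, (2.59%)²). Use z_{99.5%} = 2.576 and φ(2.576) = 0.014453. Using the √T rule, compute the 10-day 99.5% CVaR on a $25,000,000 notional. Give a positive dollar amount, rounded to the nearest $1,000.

σ_{10d} = 2.59% × √10 = 8.190%.
ES multiplier = φ(z)/(1−α) = 0.014453/0.005 = 2.891.
ES = 8.190% × 2.891 = 23.677%; on $25,000,000: $5,919,250.

$5,919,000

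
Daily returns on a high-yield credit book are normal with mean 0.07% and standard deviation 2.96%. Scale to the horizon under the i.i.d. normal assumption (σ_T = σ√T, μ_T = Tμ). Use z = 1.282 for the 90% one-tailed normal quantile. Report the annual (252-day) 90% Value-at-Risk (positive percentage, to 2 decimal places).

σ_{252d} = 2.96% × √252 = 46.989%; μ_{252d} = 252 × 0.07% = 17.640%.
VaR = −(17.640%) + 1.282 × 46.989% = 42.600%.

42.60%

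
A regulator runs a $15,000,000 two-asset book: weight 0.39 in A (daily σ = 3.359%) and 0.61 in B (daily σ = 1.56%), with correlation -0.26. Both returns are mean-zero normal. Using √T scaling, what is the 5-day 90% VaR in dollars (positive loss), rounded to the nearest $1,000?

$604,000

σ_p = √(0.39²·3.359² + 0.61²·1.56² + 2·-0.26·0.39·0.61·3.359·1.56) = 1.405%.
σ_{5d} = 1.405% × √5 = 3.142%.
z(90%) = 1.282.
VaR = 1.282 × 3.142% = 4.028%; on $15,000,000 that is $604,200.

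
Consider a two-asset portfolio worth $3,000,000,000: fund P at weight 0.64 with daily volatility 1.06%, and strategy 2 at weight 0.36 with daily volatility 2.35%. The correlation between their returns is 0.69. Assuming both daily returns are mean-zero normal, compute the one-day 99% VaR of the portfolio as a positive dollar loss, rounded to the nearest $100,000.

$97,900,000

σ_p² = 0.64²·1.06² + 0.36²·2.35² + 2·0.69·0.64·0.36·1.06·2.35 = 1.9680 (%²).
σ_p = √1.9680 = 1.403%.
At 99%, z = 2.326.
VaR = 2.326 × 1.403% = 3.263%; on $3,000,000,000 that is $97,890,000.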